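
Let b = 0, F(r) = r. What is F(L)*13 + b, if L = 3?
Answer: 39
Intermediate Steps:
F(L)*13 + b = 3*13 + 0 = 39 + 0 = 39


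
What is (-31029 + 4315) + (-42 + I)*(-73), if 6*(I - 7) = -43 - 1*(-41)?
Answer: -72404/3 ≈ -24135.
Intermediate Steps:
I = 20/3 (I = 7 + (-43 - 1*(-41))/6 = 7 + (-43 + 41)/6 = 7 + (⅙)*(-2) = 7 - ⅓ = 20/3 ≈ 6.6667)
(-31029 + 4315) + (-42 + I)*(-73) = (-31029 + 4315) + (-42 + 20/3)*(-73) = -26714 - 106/3*(-73) = -26714 + 7738/3 = -72404/3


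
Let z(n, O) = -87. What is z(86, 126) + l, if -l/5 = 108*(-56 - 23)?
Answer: 42573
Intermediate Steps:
l = 42660 (l = -540*(-56 - 23) = -540*(-79) = -5*(-8532) = 42660)
z(86, 126) + l = -87 + 42660 = 42573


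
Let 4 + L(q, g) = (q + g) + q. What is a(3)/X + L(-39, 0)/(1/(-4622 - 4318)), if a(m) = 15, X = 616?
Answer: 451577295/616 ≈ 7.3308e+5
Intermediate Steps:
L(q, g) = -4 + g + 2*q (L(q, g) = -4 + ((q + g) + q) = -4 + ((g + q) + q) = -4 + (g + 2*q) = -4 + g + 2*q)
a(3)/X + L(-39, 0)/(1/(-4622 - 4318)) = 15/616 + (-4 + 0 + 2*(-39))/(1/(-4622 - 4318)) = 15*(1/616) + (-4 + 0 - 78)/(1/(-8940)) = 15/616 - 82/(-1/8940) = 15/616 - 82*(-8940) = 15/616 + 733080 = 451577295/616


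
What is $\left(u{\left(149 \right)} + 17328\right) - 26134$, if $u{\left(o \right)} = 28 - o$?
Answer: $-8927$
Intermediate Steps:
$\left(u{\left(149 \right)} + 17328\right) - 26134 = \left(\left(28 - 149\right) + 17328\right) - 26134 = \left(-121 + 17328\right) - 26134 = 17207 - 26134 = -8927$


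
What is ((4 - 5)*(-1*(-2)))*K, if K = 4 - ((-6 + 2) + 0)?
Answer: -16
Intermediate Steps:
K = 8 (K = 4 - (-4 + 0) = 4 - 1*(-4) = 4 + 4 = 8)
((4 - 5)*(-1*(-2)))*K = ((4 - 5)*(-1*(-2)))*8 = -1*2*8 = -2*8 = -16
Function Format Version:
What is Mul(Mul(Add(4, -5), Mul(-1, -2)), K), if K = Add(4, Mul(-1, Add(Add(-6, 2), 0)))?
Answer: -16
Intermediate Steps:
K = 8 (K = Add(4, Mul(-1, Add(-4, 0))) = Add(4, Mul(-1, -4)) = Add(4, 4) = 8)
Mul(Mul(Add(4, -5), Mul(-1, -2)), K) = Mul(Mul(Add(4, -5), Mul(-1, -2)), 8) = Mul(Mul(-1, 2), 8) = Mul(-2, 8) = -16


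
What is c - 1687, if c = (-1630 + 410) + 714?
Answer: -2193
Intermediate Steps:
c = -506 (c = -1220 + 714 = -506)
c - 1687 = -506 - 1687 = -2193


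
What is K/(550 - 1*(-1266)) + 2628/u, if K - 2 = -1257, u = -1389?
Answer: -2171881/840808 ≈ -2.5831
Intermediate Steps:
K = -1255 (K = 2 - 1257 = -1255)
K/(550 - 1*(-1266)) + 2628/u = -1255/(550 - 1*(-1266)) + 2628/(-1389) = -1255/(550 + 1266) + 2628*(-1/1389) = -1255/1816 - 876/463 = -2171881/840808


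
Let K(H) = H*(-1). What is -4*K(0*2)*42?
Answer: 0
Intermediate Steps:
K(H) = -H
-4*K(0*2)*42 = -(-4)*0*2*42 = -(-4)*0*42 = -4*0*42 = 0*42 = 0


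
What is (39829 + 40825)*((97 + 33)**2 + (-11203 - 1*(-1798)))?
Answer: 604501730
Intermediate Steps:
(39829 + 40825)*((97 + 33)**2 + (-11203 - 1*(-1798))) = 80654*(130**2 + (-11203 + 1798)) = 80654*(16900 - 9405) = 80654*7495 = 604501730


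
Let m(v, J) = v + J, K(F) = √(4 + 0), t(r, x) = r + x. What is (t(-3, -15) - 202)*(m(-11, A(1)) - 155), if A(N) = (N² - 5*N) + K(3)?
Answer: 36960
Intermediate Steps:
K(F) = 2 (K(F) = √4 = 2)
A(N) = 2 + N² - 5*N (A(N) = (N² - 5*N) + 2 = 2 + N² - 5*N)
m(v, J) = J + v
(t(-3, -15) - 202)*(m(-11, A(1)) - 155) = ((-3 - 15) - 202)*(((2 + 1² - 5*1) - 11) - 155) = (-18 - 202)*(((2 + 1 - 5) - 11) - 155) = -220*((-2 - 11) - 155) = -220*(-13 - 155) = -220*(-168) = 36960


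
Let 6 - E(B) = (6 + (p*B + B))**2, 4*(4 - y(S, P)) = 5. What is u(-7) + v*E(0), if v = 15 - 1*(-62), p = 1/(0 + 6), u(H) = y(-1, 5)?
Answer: -9229/4 ≈ -2307.3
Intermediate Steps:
y(S, P) = 11/4 (y(S, P) = 4 - 1/4*5 = 4 - 5/4 = 11/4)
u(H) = 11/4
p = 1/6 ≈ 0.16667
v = 77 (v = 15 + 62 = 77)
E(B) = 6 - (6 + 7*B/6)**2 (E(B) = 6 - (6 + (B/6 + B))**2 = 6 - (6 + 7*B/6)**2)
u(-7) + v*E(0) = 11/4 + 77*(6 - (36 + 7*0)**2/36) = 11/4 + 77*(6 - (36 + 0)**2/36) = 11/4 + 77*(6 - 1/36*36**2) = 11/4 + 77*(6 - 1/36*1296) = 11/4 + 77*(6 - 36) = 11/4 + 77*(-30) = 11/4 - 2310 = -9229/4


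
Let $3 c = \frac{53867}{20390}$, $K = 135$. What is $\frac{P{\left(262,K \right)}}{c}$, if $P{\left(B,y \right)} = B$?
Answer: $\frac{16026540}{53867} \approx 297.52$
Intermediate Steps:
$c = \frac{53867}{61170}$ ($c = \frac{53867 \cdot \frac{1}{20390}}{3} = \frac{1}{3} \cdot \frac{53867}{20390} = \frac{53867}{61170} \approx 0.88061$)
$\frac{P{\left(262,K \right)}}{c} = \frac{262}{\frac{53867}{61170}} = 262 \cdot \frac{61170}{53867} = \frac{16026540}{53867}$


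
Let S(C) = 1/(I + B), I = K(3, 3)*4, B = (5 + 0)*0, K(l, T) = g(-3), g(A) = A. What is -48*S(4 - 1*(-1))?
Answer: 4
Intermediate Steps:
K(l, T) = -3
B = 0 (B = 5*0 = 0)
I = -12 (I = -3*4 = -12)
S(C) = -1/12 (S(C) = 1/(-12 + 0) = 1/(-12) = -1/12)
-48*S(4 - 1*(-1)) = -48*(-1/12) = 4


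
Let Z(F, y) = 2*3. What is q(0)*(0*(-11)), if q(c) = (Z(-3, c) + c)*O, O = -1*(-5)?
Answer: 0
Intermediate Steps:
O = 5
Z(F, y) = 6
q(c) = 30 + 5*c (q(c) = (6 + c)*5 = 30 + 5*c)
q(0)*(0*(-11)) = (30 + 5*0)*(0*(-11)) = (30 + 0)*0 = 30*0 = 0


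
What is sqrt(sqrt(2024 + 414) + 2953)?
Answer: sqrt(2953 + sqrt(2438)) ≈ 54.794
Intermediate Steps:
sqrt(sqrt(2024 + 414) + 2953) = sqrt(sqrt(2438) + 2953) = sqrt(2953 + sqrt(2438))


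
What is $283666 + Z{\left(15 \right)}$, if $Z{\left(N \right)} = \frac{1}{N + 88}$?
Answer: $\frac{29217599}{103} \approx 2.8367 \cdot 10^{5}$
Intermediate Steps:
$Z{\left(N \right)} = \frac{1}{88 + N}$
$283666 + Z{\left(15 \right)} = 283666 + \frac{1}{88 + 15} = 283666 + \frac{1}{103} = \frac{29217599}{103}$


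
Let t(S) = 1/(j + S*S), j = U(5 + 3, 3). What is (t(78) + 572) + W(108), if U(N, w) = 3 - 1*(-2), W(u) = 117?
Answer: 4195322/6089 ≈ 689.00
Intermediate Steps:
U(N, w) = 5 (U(N, w) = 3 + 2 = 5)
j = 5
t(S) = 1/(5 + S²) (t(S) = 1/(5 + S*S) = 1/(5 + S²))
(t(78) + 572) + W(108) = (1/(5 + 78²) + 572) + 117 = (1/(5 + 6084) + 572) + 117 = (1/6089 + 572) + 117 = 3482909/6089 + 117 = 4195322/6089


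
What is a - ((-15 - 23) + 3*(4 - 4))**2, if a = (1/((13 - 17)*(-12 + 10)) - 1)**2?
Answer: -92367/64 ≈ -1443.2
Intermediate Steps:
a = 49/64 (a = (1/(-4*(-2)) - 1)**2 = (1/8 - 1)**2 = (-7/8)**2 = 49/64 ≈ 0.76563)
a - ((-15 - 23) + 3*(4 - 4))**2 = 49/64 - ((-15 - 23) + 3*(4 - 4))**2 = 49/64 - (-38 + 3*0)**2 = 49/64 - (-38 + 0)**2 = 49/64 - 1*(-38)**2 = 49/64 - 1*1444 = 49/64 - 1444 = -92367/64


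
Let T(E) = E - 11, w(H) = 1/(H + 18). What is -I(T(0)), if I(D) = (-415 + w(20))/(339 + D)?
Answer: 15769/12464 ≈ 1.2652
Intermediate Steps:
w(H) = 1/(18 + H)
T(E) = -11 + E
I(D) = -15769/(38*(339 + D)) (I(D) = (-415 + 1/(18 + 20))/(339 + D) = (-415 + 1/38)/(339 + D) = -15769/(38*(339 + D)))
-I(T(0)) = -(-15769)/(12882 + 38*(-11 + 0)) = -(-15769)/(12882 + 38*(-11)) = -(-15769)/(12882 - 418) = -(-15769)/12464 = -1*(-15769/12464) = 15769/12464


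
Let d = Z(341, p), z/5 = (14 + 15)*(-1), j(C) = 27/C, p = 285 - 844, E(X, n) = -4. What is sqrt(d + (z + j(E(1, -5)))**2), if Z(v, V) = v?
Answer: 3*sqrt(41545)/4 ≈ 152.87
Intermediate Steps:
p = -559
z = -145 (z = 5*((14 + 15)*(-1)) = 5*(29*(-1)) = 5*(-29) = -145)
d = 341
sqrt(d + (z + j(E(1, -5)))**2) = sqrt(341 + (-145 + 27/(-4))**2) = sqrt(341 + (-145 + 27*(-1/4))**2) = sqrt(341 + (-145 - 27/4)**2) = sqrt(341 + (-607/4)**2) = sqrt(341 + 368449/16) = sqrt(373905/16) = 3*sqrt(41545)/4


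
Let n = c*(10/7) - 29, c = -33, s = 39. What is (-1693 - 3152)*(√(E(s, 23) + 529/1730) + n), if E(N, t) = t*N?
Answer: 2582385/7 - 969*√2685546470/346 ≈ 2.2378e+5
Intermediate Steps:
E(N, t) = N*t
n = -533/7 (n = -330/7 - 29 = -533/7 ≈ -76.143)
(-1693 - 3152)*(√(E(s, 23) + 529/1730) + n) = (-1693 - 3152)*(√(39*23 + 529/1730) - 533/7) = -4845*(√(897 + 529*(1/1730)) - 533/7) = -4845*(√(897 + 529/1730) - 533/7) = -4845*(√(1552339/1730) - 533/7) = -4845*(√2685546470/1730 - 533/7) = -4845*(-533/7 + √2685546470/1730) = 2582385/7 - 969*√2685546470/346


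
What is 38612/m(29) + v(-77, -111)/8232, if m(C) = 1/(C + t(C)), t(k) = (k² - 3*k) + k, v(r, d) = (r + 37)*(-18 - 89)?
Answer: 32262179911/1029 ≈ 3.1353e+7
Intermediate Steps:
v(r, d) = -3959 - 107*r (v(r, d) = (37 + r)*(-107) = -3959 - 107*r)
t(k) = k² - 2*k
m(C) = 1/(C + C*(-2 + C))
38612/m(29) + v(-77, -111)/8232 = 38612/((1/(29*(-1 + 29)))) + (-3959 - 107*(-77))/8232 = 38612/(((1/29)/28)) + (-3959 + 8239)*(1/8232) = 38612/(((1/29)*(1/28))) + 4280*(1/8232) = 38612/(1/812) + 535/1029 = 38612*812 + 535/1029 = 31352944 + 535/1029 = 32262179911/1029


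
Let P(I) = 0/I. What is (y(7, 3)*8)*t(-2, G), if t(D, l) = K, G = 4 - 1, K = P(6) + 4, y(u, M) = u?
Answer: 224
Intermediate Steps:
P(I) = 0
K = 4 (K = 0 + 4 = 4)
G = 3
t(D, l) = 4
(y(7, 3)*8)*t(-2, G) = (7*8)*4 = 56*4 = 224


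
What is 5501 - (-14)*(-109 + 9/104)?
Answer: 206763/52 ≈ 3976.2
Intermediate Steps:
5501 - (-14)*(-109 + 9/104) = 5501 - (-14)*(-11327)/104 = 5501 - 1*79289/52 = 5501 - 79289/52 = 206763/52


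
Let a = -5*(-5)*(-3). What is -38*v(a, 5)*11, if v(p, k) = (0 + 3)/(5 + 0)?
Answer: -1254/5 ≈ -250.80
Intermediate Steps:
a = -75 (a = 25*(-3) = -75)
v(p, k) = ⅗ (v(p, k) = 3/5 = 3*(⅕) = ⅗)
-38*v(a, 5)*11 = -38*⅗*11 = -114/5*11 = -1254/5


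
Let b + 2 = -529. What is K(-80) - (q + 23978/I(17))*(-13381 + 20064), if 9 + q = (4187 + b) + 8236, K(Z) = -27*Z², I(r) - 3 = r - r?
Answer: -399005641/3 ≈ -1.3300e+8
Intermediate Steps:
b = -531 (b = -2 - 529 = -531)
I(r) = 3 (I(r) = 3 + (r - r) = 3 + 0 = 3)
q = 11883 (q = -9 + ((4187 - 531) + 8236) = -9 + (3656 + 8236) = -9 + 11892 = 11883)
K(-80) - (q + 23978/I(17))*(-13381 + 20064) = -27*(-80)² - (11883 + 23978/3)*(-13381 + 20064) = -27*6400 - (11883 + 23978*(⅓))*6683 = -172800 - (11883 + 23978/3)*6683 = -172800 - 59627*6683/3 = -172800 - 1*398487241/3 = -172800 - 398487241/3 = -399005641/3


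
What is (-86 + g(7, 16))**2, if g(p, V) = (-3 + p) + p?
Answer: 5625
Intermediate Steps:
g(p, V) = -3 + 2*p
(-86 + g(7, 16))**2 = (-86 + (-3 + 2*7))**2 = (-86 + (-3 + 14))**2 = (-86 + 11)**2 = (-75)**2 = 5625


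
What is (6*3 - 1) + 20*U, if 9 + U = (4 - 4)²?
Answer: -163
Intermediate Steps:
U = -9 (U = -9 + (4 - 4)² = -9 + 0² = -9 + 0 = -9)
(6*3 - 1) + 20*U = (6*3 - 1) + 20*(-9) = (18 - 1) - 180 = 17 - 180 = -163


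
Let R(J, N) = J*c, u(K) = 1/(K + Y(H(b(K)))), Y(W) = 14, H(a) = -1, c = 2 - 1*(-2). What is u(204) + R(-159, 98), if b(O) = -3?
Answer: -138647/218 ≈ -636.00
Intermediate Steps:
c = 4 (c = 2 + 2 = 4)
u(K) = 1/(14 + K) (u(K) = 1/(K + 14) = 1/(14 + K))
R(J, N) = 4*J (R(J, N) = J*4 = 4*J)
u(204) + R(-159, 98) = 1/(14 + 204) + 4*(-159) = 1/218 - 636 = -138647/218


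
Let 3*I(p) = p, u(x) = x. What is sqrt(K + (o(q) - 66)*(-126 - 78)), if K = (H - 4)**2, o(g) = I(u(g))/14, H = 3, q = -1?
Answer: sqrt(660023)/7 ≈ 116.06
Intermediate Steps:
I(p) = p/3
o(g) = g/42 (o(g) = (g/3)/14 = (g/3)*(1/14) = g/42)
K = 1 (K = (3 - 4)**2 = (-1)**2 = 1)
sqrt(K + (o(q) - 66)*(-126 - 78)) = sqrt(1 + ((1/42)*(-1) - 66)*(-126 - 78)) = sqrt(1 + (-1/42 - 66)*(-204)) = sqrt(1 - 2773/42*(-204)) = sqrt(1 + 94282/7) = sqrt(94289/7) = sqrt(660023)/7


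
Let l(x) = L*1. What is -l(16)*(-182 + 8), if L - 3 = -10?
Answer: -1218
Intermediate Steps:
L = -7 (L = 3 - 10 = -7)
l(x) = -7 (l(x) = -7*1 = -7)
-l(16)*(-182 + 8) = -(-7)*(-182 + 8) = -(-7)*(-174) = -1*1218 = -1218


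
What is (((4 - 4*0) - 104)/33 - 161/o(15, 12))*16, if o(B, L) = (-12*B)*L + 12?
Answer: -279316/5907 ≈ -47.286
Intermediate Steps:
o(B, L) = 12 - 12*B*L (o(B, L) = -12*B*L + 12 = 12 - 12*B*L)
(((4 - 4*0) - 104)/33 - 161/o(15, 12))*16 = (((4 - 4*0) - 104)/33 - 161/(12 - 12*15*12))*16 = (((4 + 0) - 104)*(1/33) - 161/(12 - 2160))*16 = ((4 - 104)*(1/33) - 161/(-2148))*16 = (-100*1/33 - 161*(-1/2148))*16 = (-100/33 + 161/2148)*16 = -69829/23628*16 = -279316/5907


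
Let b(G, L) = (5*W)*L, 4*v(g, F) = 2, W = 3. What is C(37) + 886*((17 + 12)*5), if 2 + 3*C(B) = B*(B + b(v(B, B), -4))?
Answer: 384557/3 ≈ 1.2819e+5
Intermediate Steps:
v(g, F) = 1/2 (v(g, F) = (1/4)*2 = 1/2)
b(G, L) = 15*L (b(G, L) = (5*3)*L = 15*L)
C(B) = -2/3 + B*(-60 + B)/3 (C(B) = -2/3 + (B*(B + 15*(-4)))/3 = -2/3 + (B*(B - 60))/3 = -2/3 + (B*(-60 + B))/3 = -2/3 + B*(-60 + B)/3)
C(37) + 886*((17 + 12)*5) = (-2/3 - 20*37 + (1/3)*37**2) + 886*((17 + 12)*5) = (-2/3 - 740 + (1/3)*1369) + 886*(29*5) = (-2/3 - 740 + 1369/3) + 886*145 = -853/3 + 128470 = 384557/3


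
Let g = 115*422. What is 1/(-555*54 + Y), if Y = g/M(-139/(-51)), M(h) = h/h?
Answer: 1/18560 ≈ 5.3879e-5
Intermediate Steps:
M(h) = 1
g = 48530
Y = 48530 (Y = 48530/1 = 48530*1 = 48530)
1/(-555*54 + Y) = 1/(-555*54 + 48530) = 1/(-29970 + 48530) = 1/18560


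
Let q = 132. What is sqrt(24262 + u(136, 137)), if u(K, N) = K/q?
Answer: 2*sqrt(6605610)/33 ≈ 155.77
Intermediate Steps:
u(K, N) = K/132
sqrt(24262 + u(136, 137)) = sqrt(24262 + (1/132)*136) = sqrt(24262 + 34/33) = sqrt(800680/33) = 2*sqrt(6605610)/33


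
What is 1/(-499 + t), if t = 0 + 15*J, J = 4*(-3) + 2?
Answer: -1/649 ≈ -0.0015408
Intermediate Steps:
J = -10 (J = -12 + 2 = -10)
t = -150 (t = 0 + 15*(-10) = 0 - 150 = -150)
1/(-499 + t) = 1/(-499 - 150) = 1/(-649) = -1/649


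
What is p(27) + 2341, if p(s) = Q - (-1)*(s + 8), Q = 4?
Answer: 2380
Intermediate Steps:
p(s) = 12 + s (p(s) = 4 - (-1)*(s + 8) = 4 - (-1)*(8 + s) = 4 - (-8 - s) = 4 + (8 + s) = 12 + s)
p(27) + 2341 = (12 + 27) + 2341 = 39 + 2341 = 2380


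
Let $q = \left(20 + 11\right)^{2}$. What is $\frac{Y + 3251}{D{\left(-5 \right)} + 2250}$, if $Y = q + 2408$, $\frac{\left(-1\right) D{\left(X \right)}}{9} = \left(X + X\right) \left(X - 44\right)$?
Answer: $- \frac{331}{108} \approx -3.0648$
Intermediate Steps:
$q = 961$ ($q = 31^{2} = 961$)
$D{\left(X \right)} = - 18 X \left(-44 + X\right)$ ($D{\left(X \right)} = - 9 \left(X + X\right) \left(X - 44\right) = - 9 \cdot 2 X \left(-44 + X\right) = - 18 X \left(-44 + X\right)$)
$Y = 3369$ ($Y = 961 + 2408 = 3369$)
$\frac{Y + 3251}{D{\left(-5 \right)} + 2250} = \frac{3369 + 3251}{18 \left(-5\right) \left(44 - -5\right) + 2250} = \frac{6620}{18 \left(-5\right) \left(44 + 5\right) + 2250} = \frac{6620}{18 \left(-5\right) 49 + 2250} = \frac{6620}{-4410 + 2250} = \frac{6620}{-2160} = 6620 \left(- \frac{1}{2160}\right) = - \frac{331}{108}$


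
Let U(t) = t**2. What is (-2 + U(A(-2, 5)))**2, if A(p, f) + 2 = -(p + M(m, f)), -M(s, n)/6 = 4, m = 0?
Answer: 329476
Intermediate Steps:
M(s, n) = -24 (M(s, n) = -6*4 = -24)
A(p, f) = 22 - p (A(p, f) = -2 - (p - 24) = -2 - (-24 + p) = -2 + (24 - p) = 22 - p)
(-2 + U(A(-2, 5)))**2 = (-2 + (22 - 1*(-2))**2)**2 = (-2 + (22 + 2)**2)**2 = (-2 + 24**2)**2 = (-2 + 576)**2 = 574**2 = 329476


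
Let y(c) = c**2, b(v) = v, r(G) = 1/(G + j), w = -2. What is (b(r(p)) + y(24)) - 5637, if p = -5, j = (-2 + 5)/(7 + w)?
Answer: -111347/22 ≈ -5061.2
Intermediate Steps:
j = 3/5 (j = (-2 + 5)/(7 - 2) = 3/5 ≈ 0.60000)
r(G) = 1/(3/5 + G) (r(G) = 1/(G + 3/5) = 1/(3/5 + G))
(b(r(p)) + y(24)) - 5637 = (5/(3 + 5*(-5)) + 24**2) - 5637 = (5/(3 - 25) + 576) - 5637 = (5/(-22) + 576) - 5637 = (5*(-1/22) + 576) - 5637 = (-5/22 + 576) - 5637 = 12667/22 - 5637 = -111347/22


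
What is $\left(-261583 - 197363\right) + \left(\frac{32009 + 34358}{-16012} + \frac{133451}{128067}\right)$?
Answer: $- \frac{941125070765761}{2050608804} \approx -4.5895 \cdot 10^{5}$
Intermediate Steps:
$\left(-261583 - 197363\right) + \left(\frac{32009 + 34358}{-16012} + \frac{133451}{128067}\right) = -458946 + \left(66367 \left(- \frac{1}{16012}\right) + 133451 \cdot \frac{1}{128067}\right) = -458946 + \left(- \frac{66367}{16012} + \frac{133451}{128067}\right) = -458946 - \frac{6362605177}{2050608804} = - \frac{941125070765761}{2050608804}$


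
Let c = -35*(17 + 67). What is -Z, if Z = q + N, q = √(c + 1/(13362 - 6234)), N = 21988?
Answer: -21988 - I*√461039018/396 ≈ -21988.0 - 54.222*I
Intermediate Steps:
c = -2940 (c = -35*84 = -2940)
q = I*√461039018/396 (q = √(-2940 + 1/(13362 - 6234)) = √(-2940 + 1/7128) = √(-20956319/7128) = I*√461039018/396 ≈ 54.222*I)
Z = 21988 + I*√461039018/396 (Z = I*√461039018/396 + 21988 = 21988 + I*√461039018/396 ≈ 21988.0 + 54.222*I)
-Z = -(21988 + I*√461039018/396) = -21988 - I*√461039018/396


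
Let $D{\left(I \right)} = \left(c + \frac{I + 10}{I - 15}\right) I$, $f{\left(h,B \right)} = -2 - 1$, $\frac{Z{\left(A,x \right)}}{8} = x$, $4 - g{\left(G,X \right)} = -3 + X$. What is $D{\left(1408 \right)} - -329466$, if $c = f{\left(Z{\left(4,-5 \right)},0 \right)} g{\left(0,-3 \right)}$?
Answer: $\frac{402102362}{1393} \approx 2.8866 \cdot 10^{5}$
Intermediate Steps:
$g{\left(G,X \right)} = 7 - X$ ($g{\left(G,X \right)} = 4 - \left(-3 + X\right) = 7 - X$)
$Z{\left(A,x \right)} = 8 x$
$f{\left(h,B \right)} = -3$ ($f{\left(h,B \right)} = -2 - 1 = -3$)
$c = -30$ ($c = - 3 \left(7 - -3\right) = - 3 \left(7 + 3\right) = \left(-3\right) 10 = -30$)
$D{\left(I \right)} = I \left(-30 + \frac{10 + I}{-15 + I}\right)$ ($D{\left(I \right)} = \left(-30 + \frac{I + 10}{I - 15}\right) I = \left(-30 + \frac{10 + I}{-15 + I}\right) I = I \left(-30 + \frac{10 + I}{-15 + I}\right)$)
$D{\left(1408 \right)} - -329466 = \frac{1408 \left(460 - 40832\right)}{-15 + 1408} - -329466 = \frac{1408 \left(460 - 40832\right)}{1393} + 329466 = 1408 \cdot \frac{1}{1393} \left(-40372\right) + 329466 = - \frac{56843776}{1393} + 329466 = \frac{402102362}{1393}$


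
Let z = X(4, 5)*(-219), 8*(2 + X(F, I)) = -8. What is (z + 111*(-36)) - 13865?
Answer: -17204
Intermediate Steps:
X(F, I) = -3 (X(F, I) = -2 + (⅛)*(-8) = -2 - 1 = -3)
z = 657 (z = -3*(-219) = 657)
(z + 111*(-36)) - 13865 = (657 + 111*(-36)) - 13865 = (657 - 3996) - 13865 = -3339 - 13865 = -17204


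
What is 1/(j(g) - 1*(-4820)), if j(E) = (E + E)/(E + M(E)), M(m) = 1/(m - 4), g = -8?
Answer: 97/467732 ≈ 0.00020738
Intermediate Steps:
M(m) = 1/(-4 + m)
j(E) = 2*E/(E + 1/(-4 + E)) (j(E) = (E + E)/(E + 1/(-4 + E)) = (2*E)/(E + 1/(-4 + E)) = 2*E/(E + 1/(-4 + E)))
1/(j(g) - 1*(-4820)) = 1/(2*(-8)*(-4 - 8)/(1 - 8*(-4 - 8)) - 1*(-4820)) = 1/(2*(-8)*(-12)/(1 - 8*(-12)) + 4820) = 1/(2*(-8)*(-12)/(1 + 96) + 4820) = 1/(2*(-8)*(-12)/97 + 4820) = 1/(2*(-8)*(1/97)*(-12) + 4820) = 1/(192/97 + 4820) = 1/(467732/97) = 97/467732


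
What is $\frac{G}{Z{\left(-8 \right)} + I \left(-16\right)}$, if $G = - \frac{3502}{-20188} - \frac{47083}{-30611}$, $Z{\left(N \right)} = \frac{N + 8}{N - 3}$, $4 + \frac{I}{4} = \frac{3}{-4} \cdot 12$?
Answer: $\frac{733503}{356556928} \approx 0.0020572$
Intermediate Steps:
$I = -52$ ($I = -16 + 4 \frac{3}{-4} \cdot 12 = -16 + 4 \cdot 3 \left(- \frac{1}{4}\right) 12 = -16 + 4 \left(\left(- \frac{3}{4}\right) 12\right) = -16 + 4 \left(-9\right) = -16 - 36 = -52$)
$Z{\left(N \right)} = \frac{8 + N}{-3 + N}$
$G = \frac{733503}{428554}$ ($G = \left(-3502\right) \left(- \frac{1}{20188}\right) - - \frac{47083}{30611} = \frac{17}{98} + \frac{47083}{30611} = \frac{733503}{428554} \approx 1.7116$)
$\frac{G}{Z{\left(-8 \right)} + I \left(-16\right)} = \frac{733503}{428554 \left(\frac{8 - 8}{-3 - 8} - -832\right)} = \frac{733503}{428554 \left(\frac{1}{-11} \cdot 0 + 832\right)} = \frac{733503}{428554 \left(\left(- \frac{1}{11}\right) 0 + 832\right)} = \frac{733503}{428554 \left(0 + 832\right)} = \frac{733503}{428554 \cdot 832} = \frac{733503}{428554} \cdot \frac{1}{832} = \frac{733503}{356556928}$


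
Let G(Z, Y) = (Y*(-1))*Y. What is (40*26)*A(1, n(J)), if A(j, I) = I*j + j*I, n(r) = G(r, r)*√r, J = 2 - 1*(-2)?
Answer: -66560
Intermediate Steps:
J = 4 (J = 2 + 2 = 4)
G(Z, Y) = -Y² (G(Z, Y) = (-Y)*Y = -Y²)
n(r) = -r^(5/2) (n(r) = (-r²)*√r = -r^(5/2))
A(j, I) = 2*I*j (A(j, I) = I*j + I*j = 2*I*j)
(40*26)*A(1, n(J)) = (40*26)*(2*(-4^(5/2))*1) = 1040*(2*(-1*32)*1) = 1040*(2*(-32)*1) = 1040*(-64) = -66560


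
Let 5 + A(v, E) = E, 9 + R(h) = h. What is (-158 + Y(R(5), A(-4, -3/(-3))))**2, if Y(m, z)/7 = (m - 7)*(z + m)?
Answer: 209764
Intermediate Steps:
R(h) = -9 + h
A(v, E) = -5 + E
Y(m, z) = 7*(-7 + m)*(m + z) (Y(m, z) = 7*((m - 7)*(z + m)) = 7*((-7 + m)*(m + z)) = 7*(-7 + m)*(m + z))
(-158 + Y(R(5), A(-4, -3/(-3))))**2 = (-158 + (-49*(-9 + 5) - 49*(-5 - 3/(-3)) + 7*(-9 + 5)**2 + 7*(-9 + 5)*(-5 - 3/(-3))))**2 = (-158 + (-49*(-4) - 49*(-5 - 3*(-1/3)) + 7*(-4)**2 + 7*(-4)*(-5 - 3*(-1/3))))**2 = (-158 + (196 - 49*(-5 + 1) + 7*16 + 7*(-4)*(-5 + 1)))**2 = (-158 + (196 - 49*(-4) + 112 + 7*(-4)*(-4)))**2 = (-158 + (196 + 196 + 112 + 112))**2 = (-158 + 616)**2 = 458**2 = 209764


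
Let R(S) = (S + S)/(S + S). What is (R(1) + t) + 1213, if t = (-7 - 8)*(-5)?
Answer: 1289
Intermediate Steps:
t = 75 (t = -15*(-5) = 75)
R(S) = 1 (R(S) = (2*S)/((2*S)) = (2*S)*(1/(2*S)) = 1)
(R(1) + t) + 1213 = (1 + 75) + 1213 = 76 + 1213 = 1289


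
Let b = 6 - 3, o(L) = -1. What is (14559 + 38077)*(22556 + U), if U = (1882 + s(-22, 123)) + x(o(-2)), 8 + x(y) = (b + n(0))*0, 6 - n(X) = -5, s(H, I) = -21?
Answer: 1284792124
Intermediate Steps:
n(X) = 11 (n(X) = 6 - 1*(-5) = 6 + 5 = 11)
b = 3
x(y) = -8 (x(y) = -8 + (3 + 11)*0 = -8 + 14*0 = -8 + 0 = -8)
U = 1853 (U = (1882 - 21) - 8 = 1861 - 8 = 1853)
(14559 + 38077)*(22556 + U) = (14559 + 38077)*(22556 + 1853) = 52636*24409 = 1284792124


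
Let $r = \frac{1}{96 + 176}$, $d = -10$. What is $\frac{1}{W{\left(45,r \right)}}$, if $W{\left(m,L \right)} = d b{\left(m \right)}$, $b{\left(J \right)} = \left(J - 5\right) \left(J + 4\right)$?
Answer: $- \frac{1}{19600} \approx -5.102 \cdot 10^{-5}$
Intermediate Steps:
$b{\left(J \right)} = \left(-5 + J\right) \left(4 + J\right)$
$r = \frac{1}{272} \approx 0.0036765$
$W{\left(m,L \right)} = 200 - 10 m^{2} + 10 m$ ($W{\left(m,L \right)} = - 10 \left(-20 + m^{2} - m\right) = 200 - 10 m^{2} + 10 m$)
$\frac{1}{W{\left(45,r \right)}} = \frac{1}{200 - 10 \cdot 45^{2} + 10 \cdot 45} = \frac{1}{200 - 20250 + 450} = \frac{1}{-19600} = - \frac{1}{19600}$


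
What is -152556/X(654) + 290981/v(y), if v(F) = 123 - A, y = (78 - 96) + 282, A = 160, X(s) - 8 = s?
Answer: -99136997/12247 ≈ -8094.8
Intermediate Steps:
X(s) = 8 + s
y = 264 (y = -18 + 282 = 264)
v(F) = -37 (v(F) = 123 - 1*160 = 123 - 160 = -37)
-152556/X(654) + 290981/v(y) = -152556/(8 + 654) + 290981/(-37) = -152556/662 + 290981*(-1/37) = -152556*1/662 - 290981/37 = -76278/331 - 290981/37 = -99136997/12247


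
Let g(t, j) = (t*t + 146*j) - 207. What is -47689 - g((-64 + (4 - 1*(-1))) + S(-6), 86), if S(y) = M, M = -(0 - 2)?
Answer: -63287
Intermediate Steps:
M = 2 (M = -1*(-2) = 2)
S(y) = 2
g(t, j) = -207 + t² + 146*j (g(t, j) = (t² + 146*j) - 207 = -207 + t² + 146*j)
-47689 - g((-64 + (4 - 1*(-1))) + S(-6), 86) = -47689 - (-207 + ((-64 + (4 - 1*(-1))) + 2)² + 146*86) = -47689 - (-207 + ((-64 + (4 + 1)) + 2)² + 12556) = -47689 - (-207 + ((-64 + 5) + 2)² + 12556) = -47689 - (-207 + (-59 + 2)² + 12556) = -47689 - (-207 + (-57)² + 12556) = -47689 - (-207 + 3249 + 12556) = -47689 - 1*15598 = -47689 - 15598 = -63287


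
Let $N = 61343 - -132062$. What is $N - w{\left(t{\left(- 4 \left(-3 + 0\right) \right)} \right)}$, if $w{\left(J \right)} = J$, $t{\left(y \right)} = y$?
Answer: $193393$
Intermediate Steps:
$N = 193405$ ($N = 61343 + 132062 = 193405$)
$N - w{\left(t{\left(- 4 \left(-3 + 0\right) \right)} \right)} = 193405 - - 4 \left(-3 + 0\right) = 193405 - \left(-4\right) \left(-3\right) = 193405 - 12 = 193393$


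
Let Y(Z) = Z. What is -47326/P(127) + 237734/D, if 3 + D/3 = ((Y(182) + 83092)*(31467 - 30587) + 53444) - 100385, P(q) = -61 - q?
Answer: 1299710816765/5163009408 ≈ 251.74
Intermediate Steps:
D = 219702528 (D = -9 + 3*(((182 + 83092)*(31467 - 30587) + 53444) - 100385) = -9 + 3*((83274*880 + 53444) - 100385) = -9 + 3*((73281120 + 53444) - 100385) = -9 + 3*(73334564 - 100385) = -9 + 3*73234179 = -9 + 219702537 = 219702528)
-47326/P(127) + 237734/D = -47326/(-61 - 1*127) + 237734/219702528 = -47326/(-61 - 127) + 237734*(1/219702528) = -47326/(-188) + 118867/109851264 = -47326*(-1/188) + 118867/109851264 = 23663/94 + 118867/109851264 = 1299710816765/5163009408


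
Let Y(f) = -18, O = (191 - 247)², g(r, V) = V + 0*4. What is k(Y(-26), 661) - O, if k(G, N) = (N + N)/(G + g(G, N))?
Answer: -2015126/643 ≈ -3133.9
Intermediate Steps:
g(r, V) = V (g(r, V) = V + 0 = V)
O = 3136 (O = (-56)² = 3136)
k(G, N) = 2*N/(G + N) (k(G, N) = (N + N)/(G + N) = (2*N)/(G + N) = 2*N/(G + N))
k(Y(-26), 661) - O = 2*661/(-18 + 661) - 1*3136 = 2*661/643 - 3136 = 2*661*(1/643) - 3136 = 1322/643 - 3136 = -2015126/643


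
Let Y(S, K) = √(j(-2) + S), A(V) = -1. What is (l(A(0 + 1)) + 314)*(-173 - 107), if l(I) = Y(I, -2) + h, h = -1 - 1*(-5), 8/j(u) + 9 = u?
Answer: -89040 - 280*I*√209/11 ≈ -89040.0 - 367.99*I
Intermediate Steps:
j(u) = 8/(-9 + u)
h = 4 (h = -1 + 5 = 4)
Y(S, K) = √(-8/11 + S) (Y(S, K) = √(8/(-9 - 2) + S) = √(8/(-11) + S) = √(8*(-1/11) + S) = √(-8/11 + S))
l(I) = 4 + √(-88 + 121*I)/11 (l(I) = √(-88 + 121*I)/11 + 4 = 4 + √(-88 + 121*I)/11)
(l(A(0 + 1)) + 314)*(-173 - 107) = ((4 + √(-88 + 121*(-1))/11) + 314)*(-173 - 107) = ((4 + √(-88 - 121)/11) + 314)*(-280) = ((4 + √(-209)/11) + 314)*(-280) = ((4 + (I*√209)/11) + 314)*(-280) = ((4 + I*√209/11) + 314)*(-280) = (318 + I*√209/11)*(-280) = -89040 - 280*I*√209/11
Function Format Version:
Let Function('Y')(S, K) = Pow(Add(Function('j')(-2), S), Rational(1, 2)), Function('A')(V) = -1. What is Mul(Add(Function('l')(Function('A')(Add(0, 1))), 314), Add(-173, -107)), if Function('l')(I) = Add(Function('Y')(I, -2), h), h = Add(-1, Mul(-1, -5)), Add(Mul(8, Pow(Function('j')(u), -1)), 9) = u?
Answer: Add(-89040, Mul(Rational(-280, 11), I, Pow(209, Rational(1, 2)))) ≈ Add(-89040., Mul(-367.99, I))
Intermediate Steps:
Function('j')(u) = Mul(8, Pow(Add(-9, u), -1))
h = 4 (h = Add(-1, 5) = 4)
Function('Y')(S, K) = Pow(Add(Rational(-8, 11), S), Rational(1, 2)) (Function('Y')(S, K) = Pow(Add(Mul(8, Pow(Add(-9, -2), -1)), S), Rational(1, 2)) = Pow(Add(Mul(8, Pow(-11, -1)), S), Rational(1, 2)) = Pow(Add(Mul(8, Rational(-1, 11)), S), Rational(1, 2)) = Pow(Add(Rational(-8, 11), S), Rational(1, 2)))
Function('l')(I) = Add(4, Mul(Rational(1, 11), Pow(Add(-88, Mul(121, I)), Rational(1, 2)))) (Function('l')(I) = Add(Mul(Rational(1, 11), Pow(Add(-88, Mul(121, I)), Rational(1, 2))), 4) = Add(4, Mul(Rational(1, 11), Pow(Add(-88, Mul(121, I)), Rational(1, 2)))))
Mul(Add(Function('l')(Function('A')(Add(0, 1))), 314), Add(-173, -107)) = Mul(Add(Add(4, Mul(Rational(1, 11), Pow(Add(-88, Mul(121, -1)), Rational(1, 2)))), 314), Add(-173, -107)) = Mul(Add(Add(4, Mul(Rational(1, 11), Pow(Add(-88, -121), Rational(1, 2)))), 314), -280) = Mul(Add(Add(4, Mul(Rational(1, 11), Pow(-209, Rational(1, 2)))), 314), -280) = Mul(Add(Add(4, Mul(Rational(1, 11), Mul(I, Pow(209, Rational(1, 2))))), 314), -280) = Mul(Add(Add(4, Mul(Rational(1, 11), I, Pow(209, Rational(1, 2)))), 314), -280) = Mul(Add(318, Mul(Rational(1, 11), I, Pow(209, Rational(1, 2)))), -280) = Add(-89040, Mul(Rational(-280, 11), I, Pow(209, Rational(1, 2))))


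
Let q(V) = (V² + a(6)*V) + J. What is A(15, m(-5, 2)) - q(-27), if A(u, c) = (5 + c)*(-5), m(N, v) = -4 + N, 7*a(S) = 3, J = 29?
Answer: -5085/7 ≈ -726.43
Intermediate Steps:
a(S) = 3/7 (a(S) = (⅐)*3 = 3/7)
A(u, c) = -25 - 5*c
q(V) = 29 + V² + 3*V/7 (q(V) = (V² + 3*V/7) + 29 = 29 + V² + 3*V/7)
A(15, m(-5, 2)) - q(-27) = (-25 - 5*(-4 - 5)) - (29 + (-27)² + (3/7)*(-27)) = (-25 - 5*(-9)) - (29 + 729 - 81/7) = (-25 + 45) - 1*5225/7 = 20 - 5225/7 = -5085/7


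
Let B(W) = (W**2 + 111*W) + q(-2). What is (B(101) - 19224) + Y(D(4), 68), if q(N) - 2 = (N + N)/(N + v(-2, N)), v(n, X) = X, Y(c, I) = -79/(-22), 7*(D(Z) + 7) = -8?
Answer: 48281/22 ≈ 2194.6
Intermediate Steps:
D(Z) = -57/7 (D(Z) = -7 + (1/7)*(-8) = -7 - 8/7 = -57/7)
Y(c, I) = 79/22 (Y(c, I) = -79*(-1/22) = 79/22)
q(N) = 3 (q(N) = 2 + (N + N)/(N + N) = 2 + (2*N)/((2*N)) = 2 + (2*N)*(1/(2*N)) = 2 + 1 = 3)
B(W) = 3 + W**2 + 111*W (B(W) = (W**2 + 111*W) + 3 = 3 + W**2 + 111*W)
(B(101) - 19224) + Y(D(4), 68) = ((3 + 101**2 + 111*101) - 19224) + 79/22 = ((3 + 10201 + 11211) - 19224) + 79/22 = (21415 - 19224) + 79/22 = 2191 + 79/22 = 48281/22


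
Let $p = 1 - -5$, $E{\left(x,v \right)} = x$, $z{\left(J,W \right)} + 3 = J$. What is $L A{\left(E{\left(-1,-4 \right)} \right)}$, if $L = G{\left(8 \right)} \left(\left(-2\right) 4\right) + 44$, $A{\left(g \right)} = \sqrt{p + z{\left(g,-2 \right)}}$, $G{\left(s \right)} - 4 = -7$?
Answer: $68 \sqrt{2} \approx 96.167$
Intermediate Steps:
$z{\left(J,W \right)} = -3 + J$
$G{\left(s \right)} = -3$ ($G{\left(s \right)} = 4 - 7 = -3$)
$p = 6$ ($p = 1 + 5 = 6$)
$A{\left(g \right)} = \sqrt{3 + g}$ ($A{\left(g \right)} = \sqrt{6 + \left(-3 + g\right)} = \sqrt{3 + g}$)
$L = 68$ ($L = - 3 \left(\left(-2\right) 4\right) + 44 = \left(-3\right) \left(-8\right) + 44 = 24 + 44 = 68$)
$L A{\left(E{\left(-1,-4 \right)} \right)} = 68 \sqrt{3 - 1} = 68 \sqrt{2}$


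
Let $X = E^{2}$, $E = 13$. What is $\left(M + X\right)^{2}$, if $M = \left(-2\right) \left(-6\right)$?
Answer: $32761$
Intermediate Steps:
$X = 169$ ($X = 13^{2} = 169$)
$M = 12$
$\left(M + X\right)^{2} = \left(12 + 169\right)^{2} = 181^{2} = 32761$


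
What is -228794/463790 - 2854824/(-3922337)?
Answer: 213315825691/909570338615 ≈ 0.23452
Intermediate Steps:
-228794/463790 - 2854824/(-3922337) = -228794*1/463790 - 2854824*(-1/3922337) = -114397/231895 + 2854824/3922337 = 213315825691/909570338615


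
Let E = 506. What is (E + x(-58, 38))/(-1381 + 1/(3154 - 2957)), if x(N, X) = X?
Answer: -13396/34007 ≈ -0.39392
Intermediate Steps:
(E + x(-58, 38))/(-1381 + 1/(3154 - 2957)) = (506 + 38)/(-1381 + 1/(3154 - 2957)) = 544/(-1381 + 1/197) = 544/(-272056/197) = 544*(-197/272056) = -13396/34007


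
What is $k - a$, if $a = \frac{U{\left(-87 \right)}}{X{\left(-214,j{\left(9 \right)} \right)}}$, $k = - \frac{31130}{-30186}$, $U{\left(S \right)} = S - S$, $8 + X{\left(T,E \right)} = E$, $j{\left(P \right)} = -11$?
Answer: $\frac{15565}{15093} \approx 1.0313$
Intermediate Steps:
$X{\left(T,E \right)} = -8 + E$
$U{\left(S \right)} = 0$
$k = \frac{15565}{15093}$ ($k = \left(-31130\right) \left(- \frac{1}{30186}\right) = \frac{15565}{15093} \approx 1.0313$)
$a = 0$ ($a = \frac{0}{-8 - 11} = \frac{0}{-19} = 0 \left(- \frac{1}{19}\right) = 0$)
$k - a = \frac{15565}{15093} - 0 = \frac{15565}{15093} + 0 = \frac{15565}{15093}$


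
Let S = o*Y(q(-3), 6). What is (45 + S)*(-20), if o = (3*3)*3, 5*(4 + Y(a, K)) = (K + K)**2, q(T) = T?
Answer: -14292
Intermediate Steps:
Y(a, K) = -4 + 4*K**2/5 (Y(a, K) = -4 + (K + K)**2/5 = -4 + (2*K)**2/5 = -4 + (4*K**2)/5 = -4 + 4*K**2/5)
o = 27 (o = 9*3 = 27)
S = 3348/5 (S = 27*(-4 + (4/5)*6**2) = 27*(-4 + (4/5)*36) = 27*(-4 + 144/5) = 27*(124/5) = 3348/5 ≈ 669.60)
(45 + S)*(-20) = (45 + 3348/5)*(-20) = (3573/5)*(-20) = -14292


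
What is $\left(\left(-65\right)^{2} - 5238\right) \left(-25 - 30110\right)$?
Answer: $30526755$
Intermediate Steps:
$\left(\left(-65\right)^{2} - 5238\right) \left(-25 - 30110\right) = \left(4225 - 5238\right) \left(-30135\right) = \left(-1013\right) \left(-30135\right) = 30526755$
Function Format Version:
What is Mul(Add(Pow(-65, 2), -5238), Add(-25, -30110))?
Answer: 30526755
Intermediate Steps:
Mul(Add(Pow(-65, 2), -5238), Add(-25, -30110)) = Mul(Add(4225, -5238), -30135) = Mul(-1013, -30135) = 30526755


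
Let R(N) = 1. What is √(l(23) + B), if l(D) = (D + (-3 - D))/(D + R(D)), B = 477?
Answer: √7630/4 ≈ 21.837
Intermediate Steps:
l(D) = -3/(1 + D) (l(D) = (D + (-3 - D))/(D + 1) = -3/(1 + D))
√(l(23) + B) = √(-3/(1 + 23) + 477) = √(-3/24 + 477) = √(-3*1/24 + 477) = √(-⅛ + 477) = √(3815/8) = √7630/4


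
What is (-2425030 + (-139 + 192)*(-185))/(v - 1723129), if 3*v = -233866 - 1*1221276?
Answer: 7304505/6624529 ≈ 1.1026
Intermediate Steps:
v = -1455142/3 (v = (-233866 - 1*1221276)/3 = (-233866 - 1221276)/3 = (⅓)*(-1455142) = -1455142/3 ≈ -4.8505e+5)
(-2425030 + (-139 + 192)*(-185))/(v - 1723129) = (-2425030 + (-139 + 192)*(-185))/(-1455142/3 - 1723129) = (-2425030 + 53*(-185))/(-6624529/3) = (-2425030 - 9805)*(-3/6624529) = -2434835*(-3/6624529) = 7304505/6624529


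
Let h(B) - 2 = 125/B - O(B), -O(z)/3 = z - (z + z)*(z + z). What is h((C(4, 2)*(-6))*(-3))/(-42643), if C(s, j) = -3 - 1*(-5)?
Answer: 555787/1535148 ≈ 0.36204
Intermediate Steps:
C(s, j) = 2 (C(s, j) = -3 + 5 = 2)
O(z) = -3*z + 12*z**2 (O(z) = -3*(z - (z + z)*(z + z)) = -3*(z - 2*z*2*z) = -3*(z - 4*z**2) = -3*z + 12*z**2)
h(B) = 2 + 125/B - 3*B*(-1 + 4*B) (h(B) = 2 + (125/B - 3*B*(-1 + 4*B)) = 2 + 125/B - 3*B*(-1 + 4*B))
h((C(4, 2)*(-6))*(-3))/(-42643) = (2 - 12*((2*(-6))*(-3))**2 + 3*((2*(-6))*(-3)) + 125/(((2*(-6))*(-3))))/(-42643) = (2 - 12*(-12*(-3))**2 + 3*(-12*(-3)) + 125/((-12*(-3))))*(-1/42643) = (2 - 12*36**2 + 3*36 + 125/36)*(-1/42643) = (2 - 12*1296 + 108 + 125*(1/36))*(-1/42643) = (2 - 15552 + 108 + 125/36)*(-1/42643) = -555787/36*(-1/42643) = 555787/1535148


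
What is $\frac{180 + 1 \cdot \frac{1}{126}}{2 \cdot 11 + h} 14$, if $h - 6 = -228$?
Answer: $- \frac{22681}{1800} \approx -12.601$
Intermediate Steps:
$h = -222$ ($h = 6 - 228 = -222$)
$\frac{180 + 1 \cdot \frac{1}{126}}{2 \cdot 11 + h} 14 = \frac{180 + 1 \cdot \frac{1}{126}}{2 \cdot 11 - 222} \cdot 14 = \frac{180 + 1 \cdot \frac{1}{126}}{22 - 222} \cdot 14 = \frac{180 + \frac{1}{126}}{-200} \cdot 14 = \frac{22681}{126} \left(- \frac{1}{200}\right) 14 = \left(- \frac{22681}{25200}\right) 14 = - \frac{22681}{1800}$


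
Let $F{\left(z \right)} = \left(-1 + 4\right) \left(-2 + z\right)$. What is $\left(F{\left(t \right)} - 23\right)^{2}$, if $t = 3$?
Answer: $400$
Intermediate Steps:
$F{\left(z \right)} = -6 + 3 z$ ($F{\left(z \right)} = 3 \left(-2 + z\right) = -6 + 3 z$)
$\left(F{\left(t \right)} - 23\right)^{2} = \left(\left(-6 + 3 \cdot 3\right) - 23\right)^{2} = \left(\left(-6 + 9\right) - 23\right)^{2} = \left(3 - 23\right)^{2} = \left(-20\right)^{2} = 400$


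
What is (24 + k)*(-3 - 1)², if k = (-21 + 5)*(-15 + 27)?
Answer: -2688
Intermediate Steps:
k = -192 (k = -16*12 = -192)
(24 + k)*(-3 - 1)² = (24 - 192)*(-3 - 1)² = -168*(-4)² = -168*16 = -2688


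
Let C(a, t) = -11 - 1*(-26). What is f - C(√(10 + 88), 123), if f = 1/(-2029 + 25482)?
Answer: -351794/23453 ≈ -15.000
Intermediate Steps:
C(a, t) = 15 (C(a, t) = -11 + 26 = 15)
f = 1/23453 ≈ 4.2638e-5
f - C(√(10 + 88), 123) = 1/23453 - 1*15 = 1/23453 - 15 = -351794/23453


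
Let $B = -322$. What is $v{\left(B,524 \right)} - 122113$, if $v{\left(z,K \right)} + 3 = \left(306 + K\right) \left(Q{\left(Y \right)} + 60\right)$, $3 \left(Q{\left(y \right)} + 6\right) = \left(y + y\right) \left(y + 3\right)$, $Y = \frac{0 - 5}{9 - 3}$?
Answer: $- \frac{2113967}{27} \approx -78295.0$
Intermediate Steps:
$Y = - \frac{5}{6} \approx -0.83333$
$Q{\left(y \right)} = -6 + \frac{2 y \left(3 + y\right)}{3}$ ($Q{\left(y \right)} = -6 + \frac{\left(y + y\right) \left(y + 3\right)}{3} = -6 + \frac{2 y \left(3 + y\right)}{3}$)
$v{\left(z,K \right)} = \frac{48458}{3} + \frac{2851 K}{54}$ ($v{\left(z,K \right)} = -3 + \left(306 + K\right) \left(\left(-6 + 2 \left(- \frac{5}{6}\right) + \frac{2 \left(- \frac{5}{6}\right)^{2}}{3}\right) + 60\right) = -3 + \left(306 + K\right) \left(\left(-6 - \frac{5}{3} + \frac{2}{3} \cdot \frac{25}{36}\right) + 60\right) = -3 + \left(306 + K\right) \left(\left(-6 - \frac{5}{3} + \frac{25}{54}\right) + 60\right) = -3 + \left(306 + K\right) \left(- \frac{389}{54} + 60\right) = -3 + \left(306 + K\right) \frac{2851}{54} = -3 + \left(\frac{48467}{3} + \frac{2851 K}{54}\right) = \frac{48458}{3} + \frac{2851 K}{54}$)
$v{\left(B,524 \right)} - 122113 = \left(\frac{48458}{3} + \frac{2851}{54} \cdot 524\right) - 122113 = \left(\frac{48458}{3} + \frac{746962}{27}\right) - 122113 = \frac{1183084}{27} - 122113 = - \frac{2113967}{27}$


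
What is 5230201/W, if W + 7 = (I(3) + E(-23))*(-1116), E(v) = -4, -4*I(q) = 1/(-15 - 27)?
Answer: 73222814/62305 ≈ 1175.2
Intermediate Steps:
I(q) = 1/168 (I(q) = -1/(4*(-15 - 27)) = -¼/(-42) = -¼*(-1/42) = 1/168)
W = 62305/14 (W = -7 + (1/168 - 4)*(-1116) = -7 - 671/168*(-1116) = -7 + 62403/14 = 62305/14 ≈ 4450.4)
5230201/W = 5230201/(62305/14) = 5230201*(14/62305) = 73222814/62305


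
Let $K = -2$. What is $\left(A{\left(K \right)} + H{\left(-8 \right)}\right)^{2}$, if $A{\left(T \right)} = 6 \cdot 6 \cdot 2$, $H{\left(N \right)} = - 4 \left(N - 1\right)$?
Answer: $11664$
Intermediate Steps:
$H{\left(N \right)} = 4 - 4 N$ ($H{\left(N \right)} = - 4 \left(-1 + N\right) = 4 - 4 N$)
$A{\left(T \right)} = 72$ ($A{\left(T \right)} = 36 \cdot 2 = 72$)
$\left(A{\left(K \right)} + H{\left(-8 \right)}\right)^{2} = \left(72 + \left(4 - -32\right)\right)^{2} = \left(72 + \left(4 + 32\right)\right)^{2} = \left(72 + 36\right)^{2} = 108^{2} = 11664$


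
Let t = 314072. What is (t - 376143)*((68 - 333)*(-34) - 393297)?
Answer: 23853078377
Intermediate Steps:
(t - 376143)*((68 - 333)*(-34) - 393297) = (314072 - 376143)*((68 - 333)*(-34) - 393297) = -62071*(-265*(-34) - 393297) = -62071*(9010 - 393297) = -62071*(-384287) = 23853078377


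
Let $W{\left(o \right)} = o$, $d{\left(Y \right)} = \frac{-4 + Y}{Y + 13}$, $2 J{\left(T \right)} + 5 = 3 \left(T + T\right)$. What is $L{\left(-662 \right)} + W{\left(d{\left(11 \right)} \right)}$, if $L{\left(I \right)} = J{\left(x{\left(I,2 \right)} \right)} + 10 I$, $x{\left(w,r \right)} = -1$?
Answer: $- \frac{159005}{24} \approx -6625.2$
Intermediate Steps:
$J{\left(T \right)} = - \frac{5}{2} + 3 T$ ($J{\left(T \right)} = - \frac{5}{2} + \frac{3 \left(T + T\right)}{2} = - \frac{5}{2} + \frac{3 \cdot 2 T}{2} = - \frac{5}{2} + \frac{6 T}{2} = - \frac{5}{2} + 3 T$)
$d{\left(Y \right)} = \frac{-4 + Y}{13 + Y}$
$L{\left(I \right)} = - \frac{11}{2} + 10 I$ ($L{\left(I \right)} = \left(- \frac{5}{2} + 3 \left(-1\right)\right) + 10 I = \left(- \frac{5}{2} - 3\right) + 10 I = - \frac{11}{2} + 10 I$)
$L{\left(-662 \right)} + W{\left(d{\left(11 \right)} \right)} = \left(- \frac{11}{2} + 10 \left(-662\right)\right) + \frac{-4 + 11}{13 + 11} = \left(- \frac{11}{2} - 6620\right) + \frac{1}{24} \cdot 7 = - \frac{13251}{2} + \frac{1}{24} \cdot 7 = - \frac{13251}{2} + \frac{7}{24} = - \frac{159005}{24}$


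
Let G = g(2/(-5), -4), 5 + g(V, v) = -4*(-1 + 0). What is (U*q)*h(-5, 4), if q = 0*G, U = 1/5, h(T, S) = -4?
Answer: 0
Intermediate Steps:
g(V, v) = -1 (g(V, v) = -5 - 4*(-1 + 0) = -5 - 4*(-1) = -5 + 4 = -1)
G = -1
U = ⅕ ≈ 0.20000
q = 0 (q = 0*(-1) = 0)
(U*q)*h(-5, 4) = ((⅕)*0)*(-4) = 0*(-4) = 0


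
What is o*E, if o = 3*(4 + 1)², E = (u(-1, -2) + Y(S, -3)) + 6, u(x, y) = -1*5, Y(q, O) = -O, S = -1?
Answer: 300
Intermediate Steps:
u(x, y) = -5
E = 4 (E = (-5 - 1*(-3)) + 6 = (-5 + 3) + 6 = -2 + 6 = 4)
o = 75 (o = 3*5² = 3*25 = 75)
o*E = 75*4 = 300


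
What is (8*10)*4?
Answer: 320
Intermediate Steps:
(8*10)*4 = 80*4 = 320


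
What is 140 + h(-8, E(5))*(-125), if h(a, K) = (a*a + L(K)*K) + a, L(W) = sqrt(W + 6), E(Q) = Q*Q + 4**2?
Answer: -6860 - 5125*sqrt(47) ≈ -41995.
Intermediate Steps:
E(Q) = 16 + Q**2 (E(Q) = Q**2 + 16 = 16 + Q**2)
L(W) = sqrt(6 + W)
h(a, K) = a + a**2 + K*sqrt(6 + K) (h(a, K) = (a*a + sqrt(6 + K)*K) + a = (a**2 + K*sqrt(6 + K)) + a = a + a**2 + K*sqrt(6 + K))
140 + h(-8, E(5))*(-125) = 140 + (-8 + (-8)**2 + (16 + 5**2)*sqrt(6 + (16 + 5**2)))*(-125) = 140 + (-8 + 64 + (16 + 25)*sqrt(6 + (16 + 25)))*(-125) = 140 + (-8 + 64 + 41*sqrt(6 + 41))*(-125) = 140 + (-8 + 64 + 41*sqrt(47))*(-125) = 140 + (56 + 41*sqrt(47))*(-125) = 140 + (-7000 - 5125*sqrt(47)) = -6860 - 5125*sqrt(47)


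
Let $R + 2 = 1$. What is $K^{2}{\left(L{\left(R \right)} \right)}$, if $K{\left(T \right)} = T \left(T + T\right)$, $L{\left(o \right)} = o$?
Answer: $4$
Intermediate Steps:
$R = -1$ ($R = -2 + 1 = -1$)
$K{\left(T \right)} = 2 T^{2}$ ($K{\left(T \right)} = T 2 T = 2 T^{2}$)
$K^{2}{\left(L{\left(R \right)} \right)} = \left(2 \left(-1\right)^{2}\right)^{2} = \left(2 \cdot 1\right)^{2} = 2^{2} = 4$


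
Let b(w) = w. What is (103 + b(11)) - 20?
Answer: 94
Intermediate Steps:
(103 + b(11)) - 20 = (103 + 11) - 20 = 114 - 20 = 94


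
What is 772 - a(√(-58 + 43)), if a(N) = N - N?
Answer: 772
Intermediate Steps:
a(N) = 0
772 - a(√(-58 + 43)) = 772 - 1*0 = 772 + 0 = 772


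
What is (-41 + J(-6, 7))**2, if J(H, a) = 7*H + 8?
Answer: 5625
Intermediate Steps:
J(H, a) = 8 + 7*H
(-41 + J(-6, 7))**2 = (-41 + (8 + 7*(-6)))**2 = (-41 + (8 - 42))**2 = (-41 - 34)**2 = (-75)**2 = 5625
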